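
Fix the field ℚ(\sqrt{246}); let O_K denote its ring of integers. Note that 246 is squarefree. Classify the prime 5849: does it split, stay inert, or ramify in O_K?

5849 splits in O_K

Since 246 ≢ 1 mod 4, the ring of integers is ℤ[√246] with discriminant 4·246 = 984.
disc(K) = 984 is not divisible by 5849; 5849 is unramified.
Euler's criterion: 246^2924 mod 5849 = 1. Thus (246|5849) = 1.
(246/5849) = 1, so 5849 splits.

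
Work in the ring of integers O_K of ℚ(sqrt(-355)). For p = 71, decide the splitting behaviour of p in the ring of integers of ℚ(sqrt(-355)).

p ramifies

-355 mod 4 = 1, hence disc K = -355 and O_K = ℤ[(1+√-355)/2].
Ramification test: 71 | -355. The prime 71 ramifies in K.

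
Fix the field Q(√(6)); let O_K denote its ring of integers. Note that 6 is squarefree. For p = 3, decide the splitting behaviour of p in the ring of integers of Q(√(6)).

Since 6 ≢ 1 mod 4, the ring of integers is ℤ[√6] with discriminant 4·6 = 24.
Ramification test: 3 | 24. The prime 3 ramifies in K.

ramified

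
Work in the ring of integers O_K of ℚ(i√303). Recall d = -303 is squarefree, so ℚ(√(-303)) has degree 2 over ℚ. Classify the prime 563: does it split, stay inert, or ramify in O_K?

Since -303 ≡ 1 mod 4, the ring of integers is ℤ[(1+√-303)/2] with discriminant -303.
disc(K) = -303 is not divisible by 563; 563 is unramified.
Euler's criterion: (-303)^281 mod 563 = 562. Thus (-303|563) = -1.
d is a non-residue mod p, hence 563 remains inert in O_K.

inert — (563) stays prime in O_K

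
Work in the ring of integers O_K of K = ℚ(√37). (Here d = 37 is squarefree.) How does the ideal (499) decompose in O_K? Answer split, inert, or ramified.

Since 37 ≡ 1 mod 4, the ring of integers is ℤ[(1+√37)/2] with discriminant 37.
disc(K) = 37 is not divisible by 499; 499 is unramified.
Legendre symbol by Euler's criterion: (37/499) ≡ 37^249 ≡ 498 (mod 499), i.e. (37/499) = -1.
d is a non-residue mod p, hence 499 remains inert in O_K.

p is inert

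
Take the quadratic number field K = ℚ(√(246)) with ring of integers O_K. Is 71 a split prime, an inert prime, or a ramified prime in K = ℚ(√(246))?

p is inert

d = 246 ≡ 2 (mod 4), so O_K = ℤ[√246] and disc(K) = 4d = 984.
Since gcd(71, 984) = 1 the prime 71 does not ramify.
Compute (246/71) via Euler: 33^((71-1)/2) mod 71 = 70, so (246/71) = -1.
Legendre symbol -1 ⇒ 71 is inert.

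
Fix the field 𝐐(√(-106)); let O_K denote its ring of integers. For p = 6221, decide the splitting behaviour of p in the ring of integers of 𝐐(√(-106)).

-106 mod 4 = 2, hence disc K = 4·(-106) = -424 and O_K = ℤ[√-106].
Since gcd(6221, -424) = 1 the prime 6221 does not ramify.
Euler's criterion: (-106)^3110 mod 6221 = 1. Thus (-106|6221) = 1.
(-106/6221) = 1, so 6221 splits.

splits completely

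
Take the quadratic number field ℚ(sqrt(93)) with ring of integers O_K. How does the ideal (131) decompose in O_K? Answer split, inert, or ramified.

d = 93 ≡ 1 (mod 4), so O_K = ℤ[(1+√93)/2] and disc(K) = d = 93.
131 ∤ 93, so 131 is unramified.
Euler's criterion: 93^65 mod 131 = 130. Thus (93|131) = -1.
d is a non-residue mod p, hence 131 remains inert in O_K.

remains prime (inert)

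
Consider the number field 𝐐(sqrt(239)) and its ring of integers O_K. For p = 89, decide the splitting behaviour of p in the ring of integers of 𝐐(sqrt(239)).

89 remains inert

d = 239 ≡ 3 (mod 4), so O_K = ℤ[√239] and disc(K) = 4d = 956.
Since gcd(89, 956) = 1 the prime 89 does not ramify.
Compute (239/89) via Euler: 61^((89-1)/2) mod 89 = 88, so (239/89) = -1.
d is a non-residue mod p, hence 89 remains inert in O_K.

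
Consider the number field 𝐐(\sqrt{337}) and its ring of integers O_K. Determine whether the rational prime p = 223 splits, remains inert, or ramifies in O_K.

inert

Since 337 ≡ 1 mod 4, the ring of integers is ℤ[(1+√337)/2] with discriminant 337.
disc(K) = 337 is not divisible by 223; 223 is unramified.
(337/223) = 114^111 mod 223 = 222, giving Legendre symbol -1.
(337/223) = -1, so 223 is inert.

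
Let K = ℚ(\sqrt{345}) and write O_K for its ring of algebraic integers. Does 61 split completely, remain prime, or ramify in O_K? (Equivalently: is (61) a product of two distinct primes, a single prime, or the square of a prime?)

d = 345 ≡ 1 (mod 4), so O_K = ℤ[(1+√345)/2] and disc(K) = d = 345.
Since gcd(61, 345) = 1 the prime 61 does not ramify.
Compute (345/61) via Euler: 40^((61-1)/2) mod 61 = 60, so (345/61) = -1.
(345/61) = -1, so 61 is inert.

61 remains inert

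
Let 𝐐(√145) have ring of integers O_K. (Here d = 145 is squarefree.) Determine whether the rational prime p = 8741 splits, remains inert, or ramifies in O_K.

d = 145 ≡ 1 (mod 4), so O_K = ℤ[(1+√145)/2] and disc(K) = d = 145.
8741 ∤ 145, so 8741 is unramified.
Legendre symbol by Euler's criterion: (145/8741) ≡ 145^4370 ≡ 8740 (mod 8741), i.e. (145/8741) = -1.
d is a non-residue mod p, hence 8741 remains inert in O_K.

inert — (8741) stays prime in O_K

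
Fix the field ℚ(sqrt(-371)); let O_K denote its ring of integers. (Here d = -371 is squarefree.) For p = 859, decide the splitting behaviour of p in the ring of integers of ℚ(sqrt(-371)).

-371 mod 4 = 1, hence disc K = -371 and O_K = ℤ[(1+√-371)/2].
Since gcd(859, -371) = 1 the prime 859 does not ramify.
Compute (-371/859) via Euler: 488^((859-1)/2) mod 859 = 858, so (-371/859) = -1.
(-371/859) = -1, so 859 is inert.

inert — (859) stays prime in O_K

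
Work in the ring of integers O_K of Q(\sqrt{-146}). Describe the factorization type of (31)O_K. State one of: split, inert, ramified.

d = -146 ≡ 2 (mod 4), so O_K = ℤ[√-146] and disc(K) = 4d = -584.
31 ∤ -584, so 31 is unramified.
Compute (-146/31) via Euler: 9^((31-1)/2) mod 31 = 1, so (-146/31) = 1.
d is a quadratic residue mod p, hence 31 splits in O_K.

p splits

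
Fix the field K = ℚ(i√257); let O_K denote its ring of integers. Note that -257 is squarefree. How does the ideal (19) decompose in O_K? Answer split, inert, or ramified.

p splits

d = -257 ≡ 3 (mod 4), so O_K = ℤ[√-257] and disc(K) = 4d = -1028.
Since gcd(19, -1028) = 1 the prime 19 does not ramify.
Euler's criterion: (-257)^9 mod 19 = 1. Thus (-257|19) = 1.
Legendre symbol 1 ⇒ 19 is split.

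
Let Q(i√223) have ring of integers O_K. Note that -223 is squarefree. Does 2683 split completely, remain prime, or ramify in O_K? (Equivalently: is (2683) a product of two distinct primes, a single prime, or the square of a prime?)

-223 mod 4 = 1, hence disc K = -223 and O_K = ℤ[(1+√-223)/2].
2683 ∤ -223, so 2683 is unramified.
Legendre symbol by Euler's criterion: (-223/2683) ≡ (-223)^1341 ≡ 1 (mod 2683), i.e. (-223/2683) = 1.
d is a quadratic residue mod p, hence 2683 splits in O_K.

2683 splits in O_K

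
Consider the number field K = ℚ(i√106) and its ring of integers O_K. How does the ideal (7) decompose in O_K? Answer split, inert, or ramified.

d = -106 ≡ 2 (mod 4), so O_K = ℤ[√-106] and disc(K) = 4d = -424.
7 ∤ -424, so 7 is unramified.
Legendre symbol by Euler's criterion: (-106/7) ≡ (-106)^3 ≡ 6 (mod 7), i.e. (-106/7) = -1.
d is a non-residue mod p, hence 7 remains inert in O_K.

inert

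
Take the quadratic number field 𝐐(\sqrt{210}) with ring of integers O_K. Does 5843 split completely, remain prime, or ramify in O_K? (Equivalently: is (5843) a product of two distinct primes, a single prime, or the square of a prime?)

splits completely

210 mod 4 = 2, hence disc K = 4·210 = 840 and O_K = ℤ[√210].
Since gcd(5843, 840) = 1 the prime 5843 does not ramify.
(210/5843) = 210^2921 mod 5843 = 1, giving Legendre symbol 1.
Legendre symbol 1 ⇒ 5843 is split.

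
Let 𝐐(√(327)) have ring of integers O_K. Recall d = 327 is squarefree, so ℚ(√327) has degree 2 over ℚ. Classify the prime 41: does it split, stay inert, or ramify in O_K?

split — (41) = 𝔭₁𝔭₂ with 𝔭₁ ≠ 𝔭₂

327 mod 4 = 3, hence disc K = 4·327 = 1308 and O_K = ℤ[√327].
41 ∤ 1308, so 41 is unramified.
(327/41) = 40^20 mod 41 = 1, giving Legendre symbol 1.
d is a quadratic residue mod p, hence 41 splits in O_K.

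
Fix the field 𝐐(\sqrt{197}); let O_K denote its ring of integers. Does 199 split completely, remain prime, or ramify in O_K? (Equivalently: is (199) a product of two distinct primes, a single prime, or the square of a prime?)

Since 197 ≡ 1 mod 4, the ring of integers is ℤ[(1+√197)/2] with discriminant 197.
199 ∤ 197, so 199 is unramified.
Compute (197/199) via Euler: 197^((199-1)/2) mod 199 = 198, so (197/199) = -1.
(197/199) = -1, so 199 is inert.

199 remains inert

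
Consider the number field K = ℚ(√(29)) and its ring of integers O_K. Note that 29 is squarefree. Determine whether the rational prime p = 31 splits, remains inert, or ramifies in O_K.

remains prime (inert)

d = 29 ≡ 1 (mod 4), so O_K = ℤ[(1+√29)/2] and disc(K) = d = 29.
Since gcd(31, 29) = 1 the prime 31 does not ramify.
Legendre symbol by Euler's criterion: (29/31) ≡ 29^15 ≡ 30 (mod 31), i.e. (29/31) = -1.
Legendre symbol -1 ⇒ 31 is inert.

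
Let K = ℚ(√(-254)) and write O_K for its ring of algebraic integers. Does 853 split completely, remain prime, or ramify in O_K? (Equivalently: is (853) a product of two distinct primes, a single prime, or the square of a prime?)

splits completely

-254 mod 4 = 2, hence disc K = 4·(-254) = -1016 and O_K = ℤ[√-254].
853 ∤ -1016, so 853 is unramified.
Legendre symbol by Euler's criterion: (-254/853) ≡ (-254)^426 ≡ 1 (mod 853), i.e. (-254/853) = 1.
d is a quadratic residue mod p, hence 853 splits in O_K.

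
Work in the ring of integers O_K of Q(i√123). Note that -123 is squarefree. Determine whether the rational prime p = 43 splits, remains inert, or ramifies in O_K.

d = -123 ≡ 1 (mod 4), so O_K = ℤ[(1+√-123)/2] and disc(K) = d = -123.
43 ∤ -123, so 43 is unramified.
Euler's criterion: (-123)^21 mod 43 = 1. Thus (-123|43) = 1.
d is a quadratic residue mod p, hence 43 splits in O_K.

splits completely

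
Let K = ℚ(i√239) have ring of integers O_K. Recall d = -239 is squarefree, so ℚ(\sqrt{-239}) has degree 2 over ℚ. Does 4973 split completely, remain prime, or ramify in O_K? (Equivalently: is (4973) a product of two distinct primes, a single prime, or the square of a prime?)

Since -239 ≡ 1 mod 4, the ring of integers is ℤ[(1+√-239)/2] with discriminant -239.
4973 ∤ -239, so 4973 is unramified.
Euler's criterion: (-239)^2486 mod 4973 = 1. Thus (-239|4973) = 1.
Legendre symbol 1 ⇒ 4973 is split.

4973 splits in O_K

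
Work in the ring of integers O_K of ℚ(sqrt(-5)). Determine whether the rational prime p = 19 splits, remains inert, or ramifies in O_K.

inert — (19) stays prime in O_K

-5 mod 4 = 3, hence disc K = 4·(-5) = -20 and O_K = ℤ[√-5].
disc(K) = -20 is not divisible by 19; 19 is unramified.
Legendre symbol by Euler's criterion: (-5/19) ≡ (-5)^9 ≡ 18 (mod 19), i.e. (-5/19) = -1.
Legendre symbol -1 ⇒ 19 is inert.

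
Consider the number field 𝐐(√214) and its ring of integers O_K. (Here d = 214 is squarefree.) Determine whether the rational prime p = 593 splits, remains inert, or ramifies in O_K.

d = 214 ≡ 2 (mod 4), so O_K = ℤ[√214] and disc(K) = 4d = 856.
disc(K) = 856 is not divisible by 593; 593 is unramified.
Euler's criterion: 214^296 mod 593 = 592. Thus (214|593) = -1.
Legendre symbol -1 ⇒ 593 is inert.

remains prime (inert)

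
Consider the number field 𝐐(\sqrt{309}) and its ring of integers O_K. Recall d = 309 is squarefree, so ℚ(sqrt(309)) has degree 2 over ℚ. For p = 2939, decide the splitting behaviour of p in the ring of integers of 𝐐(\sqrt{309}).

309 mod 4 = 1, hence disc K = 309 and O_K = ℤ[(1+√309)/2].
Since gcd(2939, 309) = 1 the prime 2939 does not ramify.
(309/2939) = 309^1469 mod 2939 = 2938, giving Legendre symbol -1.
d is a non-residue mod p, hence 2939 remains inert in O_K.

inert — (2939) stays prime in O_K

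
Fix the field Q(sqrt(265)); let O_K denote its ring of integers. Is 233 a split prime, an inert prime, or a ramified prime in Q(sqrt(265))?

233 splits in O_K

265 mod 4 = 1, hence disc K = 265 and O_K = ℤ[(1+√265)/2].
233 ∤ 265, so 233 is unramified.
Legendre symbol by Euler's criterion: (265/233) ≡ 265^116 ≡ 1 (mod 233), i.e. (265/233) = 1.
d is a quadratic residue mod p, hence 233 splits in O_K.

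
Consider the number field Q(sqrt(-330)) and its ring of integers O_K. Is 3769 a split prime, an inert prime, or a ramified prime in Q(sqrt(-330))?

Since -330 ≢ 1 mod 4, the ring of integers is ℤ[√-330] with discriminant 4·(-330) = -1320.
Since gcd(3769, -1320) = 1 the prime 3769 does not ramify.
Legendre symbol by Euler's criterion: (-330/3769) ≡ (-330)^1884 ≡ 3768 (mod 3769), i.e. (-330/3769) = -1.
d is a non-residue mod p, hence 3769 remains inert in O_K.

remains prime (inert)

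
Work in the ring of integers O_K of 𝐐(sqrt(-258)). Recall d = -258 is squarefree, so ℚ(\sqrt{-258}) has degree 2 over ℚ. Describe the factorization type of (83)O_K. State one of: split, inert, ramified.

83 remains inert

d = -258 ≡ 2 (mod 4), so O_K = ℤ[√-258] and disc(K) = 4d = -1032.
83 ∤ -1032, so 83 is unramified.
(-258/83) = 74^41 mod 83 = 82, giving Legendre symbol -1.
Legendre symbol -1 ⇒ 83 is inert.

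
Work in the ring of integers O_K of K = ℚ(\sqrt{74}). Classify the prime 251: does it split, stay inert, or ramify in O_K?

74 mod 4 = 2, hence disc K = 4·74 = 296 and O_K = ℤ[√74].
Since gcd(251, 296) = 1 the prime 251 does not ramify.
(74/251) = 74^125 mod 251 = 1, giving Legendre symbol 1.
Legendre symbol 1 ⇒ 251 is split.

split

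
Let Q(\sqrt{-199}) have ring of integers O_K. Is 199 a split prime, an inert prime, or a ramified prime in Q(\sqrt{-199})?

ramifies in O_K

Since -199 ≡ 1 mod 4, the ring of integers is ℤ[(1+√-199)/2] with discriminant -199.
Ramification test: 199 | -199. The prime 199 ramifies in K.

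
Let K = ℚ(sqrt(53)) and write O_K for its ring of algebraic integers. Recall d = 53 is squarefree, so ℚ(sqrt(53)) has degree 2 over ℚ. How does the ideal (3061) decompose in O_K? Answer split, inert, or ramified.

split

d = 53 ≡ 1 (mod 4), so O_K = ℤ[(1+√53)/2] and disc(K) = d = 53.
3061 ∤ 53, so 3061 is unramified.
(53/3061) = 53^1530 mod 3061 = 1, giving Legendre symbol 1.
Legendre symbol 1 ⇒ 3061 is split.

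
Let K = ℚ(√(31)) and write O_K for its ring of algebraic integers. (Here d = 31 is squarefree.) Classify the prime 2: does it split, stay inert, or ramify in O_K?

2 is ramified

31 mod 4 = 3, hence disc K = 4·31 = 124 and O_K = ℤ[√31].
2 divides disc(K) = 124, so 2 ramifies.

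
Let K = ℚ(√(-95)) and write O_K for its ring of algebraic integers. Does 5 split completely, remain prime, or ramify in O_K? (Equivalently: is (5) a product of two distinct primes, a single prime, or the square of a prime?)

p ramifies

Since -95 ≡ 1 mod 4, the ring of integers is ℤ[(1+√-95)/2] with discriminant -95.
5 divides disc(K) = -95, so 5 ramifies.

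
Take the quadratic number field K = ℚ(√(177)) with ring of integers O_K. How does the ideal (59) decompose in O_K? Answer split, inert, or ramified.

ramified

177 mod 4 = 1, hence disc K = 177 and O_K = ℤ[(1+√177)/2].
59 divides disc(K) = 177, so 59 ramifies.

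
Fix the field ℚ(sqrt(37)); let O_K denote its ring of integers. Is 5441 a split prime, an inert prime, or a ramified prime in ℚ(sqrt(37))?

Since 37 ≡ 1 mod 4, the ring of integers is ℤ[(1+√37)/2] with discriminant 37.
disc(K) = 37 is not divisible by 5441; 5441 is unramified.
Legendre symbol by Euler's criterion: (37/5441) ≡ 37^2720 ≡ 5440 (mod 5441), i.e. (37/5441) = -1.
Legendre symbol -1 ⇒ 5441 is inert.

inert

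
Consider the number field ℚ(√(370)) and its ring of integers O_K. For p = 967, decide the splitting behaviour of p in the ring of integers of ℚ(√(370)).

split

Since 370 ≢ 1 mod 4, the ring of integers is ℤ[√370] with discriminant 4·370 = 1480.
disc(K) = 1480 is not divisible by 967; 967 is unramified.
Euler's criterion: 370^483 mod 967 = 1. Thus (370|967) = 1.
Legendre symbol 1 ⇒ 967 is split.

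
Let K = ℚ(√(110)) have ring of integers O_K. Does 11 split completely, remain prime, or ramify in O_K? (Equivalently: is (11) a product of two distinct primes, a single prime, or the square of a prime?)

110 mod 4 = 2, hence disc K = 4·110 = 440 and O_K = ℤ[√110].
Ramification test: 11 | 440. The prime 11 ramifies in K.

ramified — (11) = 𝔭²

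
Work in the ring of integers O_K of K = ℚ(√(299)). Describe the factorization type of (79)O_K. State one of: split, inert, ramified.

p splits

299 mod 4 = 3, hence disc K = 4·299 = 1196 and O_K = ℤ[√299].
disc(K) = 1196 is not divisible by 79; 79 is unramified.
Legendre symbol by Euler's criterion: (299/79) ≡ 299^39 ≡ 1 (mod 79), i.e. (299/79) = 1.
d is a quadratic residue mod p, hence 79 splits in O_K.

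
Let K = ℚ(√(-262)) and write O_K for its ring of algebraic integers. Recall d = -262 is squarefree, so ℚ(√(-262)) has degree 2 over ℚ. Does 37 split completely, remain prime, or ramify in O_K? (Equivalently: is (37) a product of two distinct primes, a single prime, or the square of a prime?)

37 splits in O_K

Since -262 ≢ 1 mod 4, the ring of integers is ℤ[√-262] with discriminant 4·(-262) = -1048.
37 ∤ -1048, so 37 is unramified.
Euler's criterion: (-262)^18 mod 37 = 1. Thus (-262|37) = 1.
(-262/37) = 1, so 37 splits.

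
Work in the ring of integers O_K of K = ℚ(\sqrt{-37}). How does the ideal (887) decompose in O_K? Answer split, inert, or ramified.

d = -37 ≡ 3 (mod 4), so O_K = ℤ[√-37] and disc(K) = 4d = -148.
disc(K) = -148 is not divisible by 887; 887 is unramified.
Euler's criterion: (-37)^443 mod 887 = 886. Thus (-37|887) = -1.
d is a non-residue mod p, hence 887 remains inert in O_K.

p is inert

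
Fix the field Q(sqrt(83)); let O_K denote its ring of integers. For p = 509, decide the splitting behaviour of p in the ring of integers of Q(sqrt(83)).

d = 83 ≡ 3 (mod 4), so O_K = ℤ[√83] and disc(K) = 4d = 332.
Since gcd(509, 332) = 1 the prime 509 does not ramify.
(83/509) = 83^254 mod 509 = 1, giving Legendre symbol 1.
Legendre symbol 1 ⇒ 509 is split.

509 splits in O_K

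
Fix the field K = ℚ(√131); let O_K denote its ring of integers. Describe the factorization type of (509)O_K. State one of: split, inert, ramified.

p is inert

d = 131 ≡ 3 (mod 4), so O_K = ℤ[√131] and disc(K) = 4d = 524.
Since gcd(509, 524) = 1 the prime 509 does not ramify.
Compute (131/509) via Euler: 131^((509-1)/2) mod 509 = 508, so (131/509) = -1.
(131/509) = -1, so 509 is inert.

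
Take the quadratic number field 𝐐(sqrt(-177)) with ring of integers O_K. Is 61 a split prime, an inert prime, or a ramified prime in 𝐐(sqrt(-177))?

Since -177 ≢ 1 mod 4, the ring of integers is ℤ[√-177] with discriminant 4·(-177) = -708.
61 ∤ -708, so 61 is unramified.
(-177/61) = 6^30 mod 61 = 60, giving Legendre symbol -1.
Legendre symbol -1 ⇒ 61 is inert.

remains prime (inert)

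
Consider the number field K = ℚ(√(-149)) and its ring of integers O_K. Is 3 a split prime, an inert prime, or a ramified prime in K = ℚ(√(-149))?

Since -149 ≢ 1 mod 4, the ring of integers is ℤ[√-149] with discriminant 4·(-149) = -596.
3 ∤ -596, so 3 is unramified.
Compute (-149/3) via Euler: 1^((3-1)/2) mod 3 = 1, so (-149/3) = 1.
(-149/3) = 1, so 3 splits.

p splits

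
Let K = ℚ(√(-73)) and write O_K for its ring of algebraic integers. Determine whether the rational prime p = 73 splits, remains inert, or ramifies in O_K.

-73 mod 4 = 3, hence disc K = 4·(-73) = -292 and O_K = ℤ[√-73].
disc(K) = -292 = 73·(-4), so p = 73 is ramified.

ramified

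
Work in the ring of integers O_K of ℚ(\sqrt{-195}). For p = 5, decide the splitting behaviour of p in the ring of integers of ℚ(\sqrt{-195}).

-195 mod 4 = 1, hence disc K = -195 and O_K = ℤ[(1+√-195)/2].
5 divides disc(K) = -195, so 5 ramifies.

p ramifies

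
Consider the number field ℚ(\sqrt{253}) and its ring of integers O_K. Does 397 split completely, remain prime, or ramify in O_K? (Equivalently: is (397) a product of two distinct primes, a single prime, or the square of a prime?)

p splits

Since 253 ≡ 1 mod 4, the ring of integers is ℤ[(1+√253)/2] with discriminant 253.
397 ∤ 253, so 397 is unramified.
Compute (253/397) via Euler: 253^((397-1)/2) mod 397 = 1, so (253/397) = 1.
Legendre symbol 1 ⇒ 397 is split.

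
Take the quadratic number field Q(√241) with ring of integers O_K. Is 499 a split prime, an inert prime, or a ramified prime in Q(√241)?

inert

241 mod 4 = 1, hence disc K = 241 and O_K = ℤ[(1+√241)/2].
Since gcd(499, 241) = 1 the prime 499 does not ramify.
Compute (241/499) via Euler: 241^((499-1)/2) mod 499 = 498, so (241/499) = -1.
(241/499) = -1, so 499 is inert.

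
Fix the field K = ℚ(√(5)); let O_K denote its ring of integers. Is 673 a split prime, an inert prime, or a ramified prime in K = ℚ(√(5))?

5 mod 4 = 1, hence disc K = 5 and O_K = ℤ[(1+√5)/2].
673 ∤ 5, so 673 is unramified.
Compute (5/673) via Euler: 5^((673-1)/2) mod 673 = 672, so (5/673) = -1.
(5/673) = -1, so 673 is inert.

inert — (673) stays prime in O_K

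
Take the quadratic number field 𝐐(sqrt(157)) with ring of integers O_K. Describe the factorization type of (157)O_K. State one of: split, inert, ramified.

ramified — (157) = 𝔭²

d = 157 ≡ 1 (mod 4), so O_K = ℤ[(1+√157)/2] and disc(K) = d = 157.
157 divides disc(K) = 157, so 157 ramifies.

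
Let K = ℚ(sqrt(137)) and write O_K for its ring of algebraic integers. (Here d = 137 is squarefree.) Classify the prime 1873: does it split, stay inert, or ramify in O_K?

1873 remains inert

137 mod 4 = 1, hence disc K = 137 and O_K = ℤ[(1+√137)/2].
Since gcd(1873, 137) = 1 the prime 1873 does not ramify.
Euler's criterion: 137^936 mod 1873 = 1872. Thus (137|1873) = -1.
(137/1873) = -1, so 1873 is inert.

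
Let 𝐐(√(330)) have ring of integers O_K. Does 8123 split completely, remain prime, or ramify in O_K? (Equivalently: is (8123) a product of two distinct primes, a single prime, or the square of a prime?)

p is inert

d = 330 ≡ 2 (mod 4), so O_K = ℤ[√330] and disc(K) = 4d = 1320.
disc(K) = 1320 is not divisible by 8123; 8123 is unramified.
Compute (330/8123) via Euler: 330^((8123-1)/2) mod 8123 = 8122, so (330/8123) = -1.
Legendre symbol -1 ⇒ 8123 is inert.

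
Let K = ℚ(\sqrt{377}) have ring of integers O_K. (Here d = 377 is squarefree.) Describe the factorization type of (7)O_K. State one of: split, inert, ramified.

remains prime (inert)

377 mod 4 = 1, hence disc K = 377 and O_K = ℤ[(1+√377)/2].
7 ∤ 377, so 7 is unramified.
(377/7) = 6^3 mod 7 = 6, giving Legendre symbol -1.
(377/7) = -1, so 7 is inert.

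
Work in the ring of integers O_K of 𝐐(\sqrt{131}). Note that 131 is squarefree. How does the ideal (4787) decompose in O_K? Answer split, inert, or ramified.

split — (4787) = 𝔭₁𝔭₂ with 𝔭₁ ≠ 𝔭₂

Since 131 ≢ 1 mod 4, the ring of integers is ℤ[√131] with discriminant 4·131 = 524.
Since gcd(4787, 524) = 1 the prime 4787 does not ramify.
Euler's criterion: 131^2393 mod 4787 = 1. Thus (131|4787) = 1.
Legendre symbol 1 ⇒ 4787 is split.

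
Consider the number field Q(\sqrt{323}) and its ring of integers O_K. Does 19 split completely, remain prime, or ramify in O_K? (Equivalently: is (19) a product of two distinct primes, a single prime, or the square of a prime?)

ramified

d = 323 ≡ 3 (mod 4), so O_K = ℤ[√323] and disc(K) = 4d = 1292.
Ramification test: 19 | 1292. The prime 19 ramifies in K.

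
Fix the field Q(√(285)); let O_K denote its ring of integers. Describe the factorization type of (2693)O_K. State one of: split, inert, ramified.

2693 remains inert

285 mod 4 = 1, hence disc K = 285 and O_K = ℤ[(1+√285)/2].
disc(K) = 285 is not divisible by 2693; 2693 is unramified.
Legendre symbol by Euler's criterion: (285/2693) ≡ 285^1346 ≡ 2692 (mod 2693), i.e. (285/2693) = -1.
Legendre symbol -1 ⇒ 2693 is inert.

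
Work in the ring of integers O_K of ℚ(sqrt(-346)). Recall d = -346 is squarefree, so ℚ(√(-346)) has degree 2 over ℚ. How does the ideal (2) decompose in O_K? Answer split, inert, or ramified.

-346 mod 4 = 2, hence disc K = 4·(-346) = -1384 and O_K = ℤ[√-346].
2 divides disc(K) = -1384, so 2 ramifies.

ramified — (2) = 𝔭²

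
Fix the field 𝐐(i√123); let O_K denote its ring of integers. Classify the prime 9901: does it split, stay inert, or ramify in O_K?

9901 splits in O_K

d = -123 ≡ 1 (mod 4), so O_K = ℤ[(1+√-123)/2] and disc(K) = d = -123.
disc(K) = -123 is not divisible by 9901; 9901 is unramified.
Compute (-123/9901) via Euler: 9778^((9901-1)/2) mod 9901 = 1, so (-123/9901) = 1.
d is a quadratic residue mod p, hence 9901 splits in O_K.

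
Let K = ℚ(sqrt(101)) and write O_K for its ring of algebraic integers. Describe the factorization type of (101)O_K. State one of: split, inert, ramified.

d = 101 ≡ 1 (mod 4), so O_K = ℤ[(1+√101)/2] and disc(K) = d = 101.
disc(K) = 101 = 101·1, so p = 101 is ramified.

ramified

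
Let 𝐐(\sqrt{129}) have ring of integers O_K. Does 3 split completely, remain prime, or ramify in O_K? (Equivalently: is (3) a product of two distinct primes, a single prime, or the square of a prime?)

p ramifies

Since 129 ≡ 1 mod 4, the ring of integers is ℤ[(1+√129)/2] with discriminant 129.
Ramification test: 3 | 129. The prime 3 ramifies in K.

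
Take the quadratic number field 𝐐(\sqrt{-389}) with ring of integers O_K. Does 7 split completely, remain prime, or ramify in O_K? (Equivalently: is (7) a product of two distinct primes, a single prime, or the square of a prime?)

7 remains inert

d = -389 ≡ 3 (mod 4), so O_K = ℤ[√-389] and disc(K) = 4d = -1556.
Since gcd(7, -1556) = 1 the prime 7 does not ramify.
(-389/7) = 3^3 mod 7 = 6, giving Legendre symbol -1.
Legendre symbol -1 ⇒ 7 is inert.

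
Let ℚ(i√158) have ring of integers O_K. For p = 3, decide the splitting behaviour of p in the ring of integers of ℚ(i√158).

d = -158 ≡ 2 (mod 4), so O_K = ℤ[√-158] and disc(K) = 4d = -632.
disc(K) = -632 is not divisible by 3; 3 is unramified.
Compute (-158/3) via Euler: 1^((3-1)/2) mod 3 = 1, so (-158/3) = 1.
d is a quadratic residue mod p, hence 3 splits in O_K.

split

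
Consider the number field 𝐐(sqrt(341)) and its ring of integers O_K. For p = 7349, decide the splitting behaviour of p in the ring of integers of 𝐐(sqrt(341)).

split

Since 341 ≡ 1 mod 4, the ring of integers is ℤ[(1+√341)/2] with discriminant 341.
disc(K) = 341 is not divisible by 7349; 7349 is unramified.
Compute (341/7349) via Euler: 341^((7349-1)/2) mod 7349 = 1, so (341/7349) = 1.
(341/7349) = 1, so 7349 splits.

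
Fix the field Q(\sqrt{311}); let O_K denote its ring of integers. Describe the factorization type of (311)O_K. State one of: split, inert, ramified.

p ramifies

Since 311 ≢ 1 mod 4, the ring of integers is ℤ[√311] with discriminant 4·311 = 1244.
disc(K) = 1244 = 311·4, so p = 311 is ramified.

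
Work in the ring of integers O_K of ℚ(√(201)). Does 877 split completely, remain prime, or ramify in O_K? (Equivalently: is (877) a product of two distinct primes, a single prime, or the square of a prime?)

d = 201 ≡ 1 (mod 4), so O_K = ℤ[(1+√201)/2] and disc(K) = d = 201.
Since gcd(877, 201) = 1 the prime 877 does not ramify.
Euler's criterion: 201^438 mod 877 = 1. Thus (201|877) = 1.
(201/877) = 1, so 877 splits.

877 splits in O_K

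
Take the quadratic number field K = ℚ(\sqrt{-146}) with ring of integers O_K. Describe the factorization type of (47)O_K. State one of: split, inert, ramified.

47 splits in O_K

d = -146 ≡ 2 (mod 4), so O_K = ℤ[√-146] and disc(K) = 4d = -584.
disc(K) = -584 is not divisible by 47; 47 is unramified.
Legendre symbol by Euler's criterion: (-146/47) ≡ (-146)^23 ≡ 1 (mod 47), i.e. (-146/47) = 1.
(-146/47) = 1, so 47 splits.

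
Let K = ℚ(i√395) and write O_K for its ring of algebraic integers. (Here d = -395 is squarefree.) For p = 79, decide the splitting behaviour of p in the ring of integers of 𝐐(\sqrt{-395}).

p ramifies

d = -395 ≡ 1 (mod 4), so O_K = ℤ[(1+√-395)/2] and disc(K) = d = -395.
Ramification test: 79 | -395. The prime 79 ramifies in K.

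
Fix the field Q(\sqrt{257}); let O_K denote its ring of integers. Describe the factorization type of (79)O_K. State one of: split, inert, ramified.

splits completely

257 mod 4 = 1, hence disc K = 257 and O_K = ℤ[(1+√257)/2].
disc(K) = 257 is not divisible by 79; 79 is unramified.
Legendre symbol by Euler's criterion: (257/79) ≡ 257^39 ≡ 1 (mod 79), i.e. (257/79) = 1.
(257/79) = 1, so 79 splits.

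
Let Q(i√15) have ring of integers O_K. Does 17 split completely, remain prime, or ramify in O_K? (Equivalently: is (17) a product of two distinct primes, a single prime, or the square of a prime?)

Since -15 ≡ 1 mod 4, the ring of integers is ℤ[(1+√-15)/2] with discriminant -15.
Since gcd(17, -15) = 1 the prime 17 does not ramify.
Euler's criterion: (-15)^8 mod 17 = 1. Thus (-15|17) = 1.
Legendre symbol 1 ⇒ 17 is split.

p splits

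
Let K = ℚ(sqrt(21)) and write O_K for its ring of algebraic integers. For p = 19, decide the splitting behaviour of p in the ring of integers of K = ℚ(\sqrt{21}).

d = 21 ≡ 1 (mod 4), so O_K = ℤ[(1+√21)/2] and disc(K) = d = 21.
19 ∤ 21, so 19 is unramified.
Compute (21/19) via Euler: 2^((19-1)/2) mod 19 = 18, so (21/19) = -1.
Legendre symbol -1 ⇒ 19 is inert.

p is inert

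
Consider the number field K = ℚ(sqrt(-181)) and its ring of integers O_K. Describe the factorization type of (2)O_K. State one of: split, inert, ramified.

ramifies in O_K

d = -181 ≡ 3 (mod 4), so O_K = ℤ[√-181] and disc(K) = 4d = -724.
2 divides disc(K) = -724, so 2 ramifies.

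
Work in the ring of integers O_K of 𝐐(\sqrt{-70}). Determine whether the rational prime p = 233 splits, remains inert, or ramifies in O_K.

-70 mod 4 = 2, hence disc K = 4·(-70) = -280 and O_K = ℤ[√-70].
233 ∤ -280, so 233 is unramified.
Euler's criterion: (-70)^116 mod 233 = 232. Thus (-70|233) = -1.
(-70/233) = -1, so 233 is inert.

p is inert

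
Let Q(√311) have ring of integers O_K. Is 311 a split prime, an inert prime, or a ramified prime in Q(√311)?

ramified — (311) = 𝔭²

311 mod 4 = 3, hence disc K = 4·311 = 1244 and O_K = ℤ[√311].
disc(K) = 1244 = 311·4, so p = 311 is ramified.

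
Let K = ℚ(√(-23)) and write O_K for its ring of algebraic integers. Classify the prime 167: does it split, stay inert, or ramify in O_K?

p splits

-23 mod 4 = 1, hence disc K = -23 and O_K = ℤ[(1+√-23)/2].
Since gcd(167, -23) = 1 the prime 167 does not ramify.
(-23/167) = 144^83 mod 167 = 1, giving Legendre symbol 1.
Legendre symbol 1 ⇒ 167 is split.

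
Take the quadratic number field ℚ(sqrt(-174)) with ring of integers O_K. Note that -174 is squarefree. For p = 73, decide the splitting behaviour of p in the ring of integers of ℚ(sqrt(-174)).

-174 mod 4 = 2, hence disc K = 4·(-174) = -696 and O_K = ℤ[√-174].
Since gcd(73, -696) = 1 the prime 73 does not ramify.
Compute (-174/73) via Euler: 45^((73-1)/2) mod 73 = 72, so (-174/73) = -1.
(-174/73) = -1, so 73 is inert.

remains prime (inert)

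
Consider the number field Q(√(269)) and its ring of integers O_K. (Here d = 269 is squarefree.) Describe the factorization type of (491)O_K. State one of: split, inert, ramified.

split — (491) = 𝔭₁𝔭₂ with 𝔭₁ ≠ 𝔭₂

Since 269 ≡ 1 mod 4, the ring of integers is ℤ[(1+√269)/2] with discriminant 269.
Since gcd(491, 269) = 1 the prime 491 does not ramify.
Legendre symbol by Euler's criterion: (269/491) ≡ 269^245 ≡ 1 (mod 491), i.e. (269/491) = 1.
(269/491) = 1, so 491 splits.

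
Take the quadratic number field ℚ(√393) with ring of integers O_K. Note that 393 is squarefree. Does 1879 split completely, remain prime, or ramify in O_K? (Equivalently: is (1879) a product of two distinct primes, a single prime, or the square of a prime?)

d = 393 ≡ 1 (mod 4), so O_K = ℤ[(1+√393)/2] and disc(K) = d = 393.
Since gcd(1879, 393) = 1 the prime 1879 does not ramify.
Legendre symbol by Euler's criterion: (393/1879) ≡ 393^939 ≡ 1 (mod 1879), i.e. (393/1879) = 1.
Legendre symbol 1 ⇒ 1879 is split.

split — (1879) = 𝔭₁𝔭₂ with 𝔭₁ ≠ 𝔭₂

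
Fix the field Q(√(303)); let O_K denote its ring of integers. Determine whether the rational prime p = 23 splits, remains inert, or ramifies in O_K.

p splits

Since 303 ≢ 1 mod 4, the ring of integers is ℤ[√303] with discriminant 4·303 = 1212.
disc(K) = 1212 is not divisible by 23; 23 is unramified.
(303/23) = 4^11 mod 23 = 1, giving Legendre symbol 1.
(303/23) = 1, so 23 splits.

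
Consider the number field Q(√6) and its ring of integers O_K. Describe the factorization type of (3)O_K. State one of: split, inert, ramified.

d = 6 ≡ 2 (mod 4), so O_K = ℤ[√6] and disc(K) = 4d = 24.
disc(K) = 24 = 3·8, so p = 3 is ramified.

p ramifies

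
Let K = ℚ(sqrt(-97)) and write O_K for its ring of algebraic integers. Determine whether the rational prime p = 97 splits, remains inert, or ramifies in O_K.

97 is ramified

Since -97 ≢ 1 mod 4, the ring of integers is ℤ[√-97] with discriminant 4·(-97) = -388.
Ramification test: 97 | -388. The prime 97 ramifies in K.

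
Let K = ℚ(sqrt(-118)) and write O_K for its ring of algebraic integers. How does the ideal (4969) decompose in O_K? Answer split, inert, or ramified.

d = -118 ≡ 2 (mod 4), so O_K = ℤ[√-118] and disc(K) = 4d = -472.
4969 ∤ -472, so 4969 is unramified.
Legendre symbol by Euler's criterion: (-118/4969) ≡ (-118)^2484 ≡ 4968 (mod 4969), i.e. (-118/4969) = -1.
d is a non-residue mod p, hence 4969 remains inert in O_K.

inert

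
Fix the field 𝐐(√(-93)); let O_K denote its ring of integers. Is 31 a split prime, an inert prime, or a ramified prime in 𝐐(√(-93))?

ramified

Since -93 ≢ 1 mod 4, the ring of integers is ℤ[√-93] with discriminant 4·(-93) = -372.
31 divides disc(K) = -372, so 31 ramifies.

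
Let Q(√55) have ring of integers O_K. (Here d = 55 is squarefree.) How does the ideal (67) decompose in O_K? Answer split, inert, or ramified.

split — (67) = 𝔭₁𝔭₂ with 𝔭₁ ≠ 𝔭₂

55 mod 4 = 3, hence disc K = 4·55 = 220 and O_K = ℤ[√55].
Since gcd(67, 220) = 1 the prime 67 does not ramify.
Compute (55/67) via Euler: 55^((67-1)/2) mod 67 = 1, so (55/67) = 1.
d is a quadratic residue mod p, hence 67 splits in O_K.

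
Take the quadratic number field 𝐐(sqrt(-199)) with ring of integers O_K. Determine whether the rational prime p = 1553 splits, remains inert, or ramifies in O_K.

Since -199 ≡ 1 mod 4, the ring of integers is ℤ[(1+√-199)/2] with discriminant -199.
Since gcd(1553, -199) = 1 the prime 1553 does not ramify.
Compute (-199/1553) via Euler: 1354^((1553-1)/2) mod 1553 = 1, so (-199/1553) = 1.
d is a quadratic residue mod p, hence 1553 splits in O_K.

p splits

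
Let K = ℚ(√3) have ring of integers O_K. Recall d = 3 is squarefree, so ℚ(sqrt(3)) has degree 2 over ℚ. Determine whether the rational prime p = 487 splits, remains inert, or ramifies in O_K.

p is inert

Since 3 ≢ 1 mod 4, the ring of integers is ℤ[√3] with discriminant 4·3 = 12.
Since gcd(487, 12) = 1 the prime 487 does not ramify.
Euler's criterion: 3^243 mod 487 = 486. Thus (3|487) = -1.
(3/487) = -1, so 487 is inert.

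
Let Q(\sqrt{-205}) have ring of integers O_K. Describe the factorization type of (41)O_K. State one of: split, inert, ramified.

ramified

d = -205 ≡ 3 (mod 4), so O_K = ℤ[√-205] and disc(K) = 4d = -820.
Ramification test: 41 | -820. The prime 41 ramifies in K.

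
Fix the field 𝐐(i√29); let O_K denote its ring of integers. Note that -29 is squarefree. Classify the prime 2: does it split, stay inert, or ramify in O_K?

ramified — (2) = 𝔭²

Since -29 ≢ 1 mod 4, the ring of integers is ℤ[√-29] with discriminant 4·(-29) = -116.
disc(K) = -116 = 2·(-58), so p = 2 is ramified.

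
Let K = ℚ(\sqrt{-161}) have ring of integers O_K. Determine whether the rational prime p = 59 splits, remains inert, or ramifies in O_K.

-161 mod 4 = 3, hence disc K = 4·(-161) = -644 and O_K = ℤ[√-161].
59 ∤ -644, so 59 is unramified.
Legendre symbol by Euler's criterion: (-161/59) ≡ (-161)^29 ≡ 1 (mod 59), i.e. (-161/59) = 1.
d is a quadratic residue mod p, hence 59 splits in O_K.

p splits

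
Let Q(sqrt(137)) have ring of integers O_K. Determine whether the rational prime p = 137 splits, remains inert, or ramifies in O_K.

137 mod 4 = 1, hence disc K = 137 and O_K = ℤ[(1+√137)/2].
137 divides disc(K) = 137, so 137 ramifies.

ramified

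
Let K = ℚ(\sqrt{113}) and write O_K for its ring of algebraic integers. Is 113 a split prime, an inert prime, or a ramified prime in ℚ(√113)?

p ramifies

d = 113 ≡ 1 (mod 4), so O_K = ℤ[(1+√113)/2] and disc(K) = d = 113.
113 divides disc(K) = 113, so 113 ramifies.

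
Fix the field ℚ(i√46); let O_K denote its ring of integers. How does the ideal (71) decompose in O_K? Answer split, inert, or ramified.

p splits

Since -46 ≢ 1 mod 4, the ring of integers is ℤ[√-46] with discriminant 4·(-46) = -184.
71 ∤ -184, so 71 is unramified.
Legendre symbol by Euler's criterion: (-46/71) ≡ (-46)^35 ≡ 1 (mod 71), i.e. (-46/71) = 1.
d is a quadratic residue mod p, hence 71 splits in O_K.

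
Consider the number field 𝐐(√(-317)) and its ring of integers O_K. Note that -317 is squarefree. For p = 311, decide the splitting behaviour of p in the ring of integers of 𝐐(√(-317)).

remains prime (inert)

-317 mod 4 = 3, hence disc K = 4·(-317) = -1268 and O_K = ℤ[√-317].
Since gcd(311, -1268) = 1 the prime 311 does not ramify.
(-317/311) = 305^155 mod 311 = 310, giving Legendre symbol -1.
Legendre symbol -1 ⇒ 311 is inert.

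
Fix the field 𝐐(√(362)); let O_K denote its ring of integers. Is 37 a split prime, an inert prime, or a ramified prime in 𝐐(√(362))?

d = 362 ≡ 2 (mod 4), so O_K = ℤ[√362] and disc(K) = 4d = 1448.
Since gcd(37, 1448) = 1 the prime 37 does not ramify.
Compute (362/37) via Euler: 29^((37-1)/2) mod 37 = 36, so (362/37) = -1.
Legendre symbol -1 ⇒ 37 is inert.

inert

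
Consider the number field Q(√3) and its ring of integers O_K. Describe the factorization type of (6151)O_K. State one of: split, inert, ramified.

p is inert

3 mod 4 = 3, hence disc K = 4·3 = 12 and O_K = ℤ[√3].
6151 ∤ 12, so 6151 is unramified.
Legendre symbol by Euler's criterion: (3/6151) ≡ 3^3075 ≡ 6150 (mod 6151), i.e. (3/6151) = -1.
Legendre symbol -1 ⇒ 6151 is inert.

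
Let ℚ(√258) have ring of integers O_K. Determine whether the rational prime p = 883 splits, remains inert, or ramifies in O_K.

inert — (883) stays prime in O_K

Since 258 ≢ 1 mod 4, the ring of integers is ℤ[√258] with discriminant 4·258 = 1032.
883 ∤ 1032, so 883 is unramified.
Legendre symbol by Euler's criterion: (258/883) ≡ 258^441 ≡ 882 (mod 883), i.e. (258/883) = -1.
(258/883) = -1, so 883 is inert.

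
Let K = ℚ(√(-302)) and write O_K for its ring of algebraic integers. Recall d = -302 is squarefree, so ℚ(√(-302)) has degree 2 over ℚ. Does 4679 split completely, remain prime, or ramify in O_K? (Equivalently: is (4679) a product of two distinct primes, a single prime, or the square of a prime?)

p is inert

Since -302 ≢ 1 mod 4, the ring of integers is ℤ[√-302] with discriminant 4·(-302) = -1208.
disc(K) = -1208 is not divisible by 4679; 4679 is unramified.
Compute (-302/4679) via Euler: 4377^((4679-1)/2) mod 4679 = 4678, so (-302/4679) = -1.
Legendre symbol -1 ⇒ 4679 is inert.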